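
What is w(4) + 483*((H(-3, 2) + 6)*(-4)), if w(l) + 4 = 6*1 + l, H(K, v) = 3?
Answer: -17382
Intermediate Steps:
w(l) = 2 + l (w(l) = -4 + (6*1 + l) = -4 + (6 + l) = 2 + l)
w(4) + 483*((H(-3, 2) + 6)*(-4)) = (2 + 4) + 483*((3 + 6)*(-4)) = 6 + 483*(9*(-4)) = 6 + 483*(-36) = 6 - 17388 = -17382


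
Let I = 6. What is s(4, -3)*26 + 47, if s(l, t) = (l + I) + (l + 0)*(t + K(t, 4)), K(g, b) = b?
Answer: 411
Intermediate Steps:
s(l, t) = 6 + l + l*(4 + t) (s(l, t) = (l + 6) + (l + 0)*(t + 4) = (6 + l) + l*(4 + t) = 6 + l + l*(4 + t))
s(4, -3)*26 + 47 = (6 + 5*4 + 4*(-3))*26 + 47 = (6 + 20 - 12)*26 + 47 = 14*26 + 47 = 364 + 47 = 411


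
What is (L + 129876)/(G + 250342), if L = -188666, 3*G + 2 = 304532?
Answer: -29395/175926 ≈ -0.16709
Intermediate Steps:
G = 101510 (G = -2/3 + (1/3)*304532 = -2/3 + 304532/3 = 101510)
(L + 129876)/(G + 250342) = (-188666 + 129876)/(101510 + 250342) = -58790/351852 = -58790*1/351852 = -29395/175926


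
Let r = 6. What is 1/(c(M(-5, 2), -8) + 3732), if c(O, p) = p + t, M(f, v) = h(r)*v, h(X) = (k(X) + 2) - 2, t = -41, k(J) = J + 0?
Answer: 1/3683 ≈ 0.00027152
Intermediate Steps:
k(J) = J
h(X) = X (h(X) = (X + 2) - 2 = (2 + X) - 2 = X)
M(f, v) = 6*v
c(O, p) = -41 + p (c(O, p) = p - 41 = -41 + p)
1/(c(M(-5, 2), -8) + 3732) = 1/((-41 - 8) + 3732) = 1/(-49 + 3732) = 1/3683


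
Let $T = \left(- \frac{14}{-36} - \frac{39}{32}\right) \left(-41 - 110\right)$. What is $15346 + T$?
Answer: $\frac{4455737}{288} \approx 15471.0$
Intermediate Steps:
$T = \frac{36089}{288}$ ($T = \left(\left(-14\right) \left(- \frac{1}{36}\right) - \frac{39}{32}\right) \left(-151\right) = \left(\frac{7}{18} - \frac{39}{32}\right) \left(-151\right) = \left(- \frac{239}{288}\right) \left(-151\right) = \frac{36089}{288} \approx 125.31$)
$15346 + T = 15346 + \frac{36089}{288} = \frac{4455737}{288}$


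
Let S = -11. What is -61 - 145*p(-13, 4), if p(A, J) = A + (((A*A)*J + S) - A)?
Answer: -96486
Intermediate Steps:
p(A, J) = -11 + J*A**2 (p(A, J) = A + (((A*A)*J - 11) - A) = A + ((A**2*J - 11) - A) = A + ((J*A**2 - 11) - A) = A + ((-11 + J*A**2) - A) = A + (-11 - A + J*A**2) = -11 + J*A**2)
-61 - 145*p(-13, 4) = -61 - 145*(-11 + 4*(-13)**2) = -61 - 145*(-11 + 4*169) = -61 - 145*(-11 + 676) = -61 - 145*665 = -61 - 96425 = -96486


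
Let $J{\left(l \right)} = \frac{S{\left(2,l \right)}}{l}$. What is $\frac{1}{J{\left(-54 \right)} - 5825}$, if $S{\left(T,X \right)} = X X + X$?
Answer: $- \frac{1}{5878} \approx -0.00017013$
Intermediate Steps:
$S{\left(T,X \right)} = X + X^{2}$ ($S{\left(T,X \right)} = X^{2} + X = X + X^{2}$)
$J{\left(l \right)} = 1 + l$ ($J{\left(l \right)} = \frac{l \left(1 + l\right)}{l} = 1 + l$)
$\frac{1}{J{\left(-54 \right)} - 5825} = \frac{1}{\left(1 - 54\right) - 5825} = \frac{1}{-53 - 5825} = \frac{1}{-5878} = - \frac{1}{5878}$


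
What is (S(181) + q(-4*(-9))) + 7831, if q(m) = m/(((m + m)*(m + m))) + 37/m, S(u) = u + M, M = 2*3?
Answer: 1154741/144 ≈ 8019.0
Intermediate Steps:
M = 6
S(u) = 6 + u (S(u) = u + 6 = 6 + u)
q(m) = 149/(4*m) (q(m) = m/(((2*m)*(2*m))) + 37/m = m/((4*m²)) + 37/m = m*(1/(4*m²)) + 37/m = 1/(4*m) + 37/m = 149/(4*m))
(S(181) + q(-4*(-9))) + 7831 = ((6 + 181) + 149/(4*((-4*(-9))))) + 7831 = (187 + (149/4)/36) + 7831 = (187 + (149/4)*(1/36)) + 7831 = (187 + 149/144) + 7831 = 27077/144 + 7831 = 1154741/144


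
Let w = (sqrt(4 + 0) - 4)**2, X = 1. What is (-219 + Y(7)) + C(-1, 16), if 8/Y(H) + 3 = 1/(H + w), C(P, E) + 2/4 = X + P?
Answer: -889/4 ≈ -222.25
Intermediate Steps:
C(P, E) = 1/2 + P (C(P, E) = -1/2 + (1 + P) = 1/2 + P)
w = 4 (w = (sqrt(4) - 4)**2 = (2 - 4)**2 = (-2)**2 = 4)
Y(H) = 8/(-3 + 1/(4 + H)) (Y(H) = 8/(-3 + 1/(H + 4)) = 8/(-3 + 1/(4 + H)))
(-219 + Y(7)) + C(-1, 16) = (-219 + 8*(-4 - 1*7)/(11 + 3*7)) + (1/2 - 1) = (-219 + 8*(-4 - 7)/(11 + 21)) - 1/2 = (-219 + 8*(-11)/32) - 1/2 = (-219 + 8*(1/32)*(-11)) - 1/2 = (-219 - 11/4) - 1/2 = -887/4 - 1/2 = -889/4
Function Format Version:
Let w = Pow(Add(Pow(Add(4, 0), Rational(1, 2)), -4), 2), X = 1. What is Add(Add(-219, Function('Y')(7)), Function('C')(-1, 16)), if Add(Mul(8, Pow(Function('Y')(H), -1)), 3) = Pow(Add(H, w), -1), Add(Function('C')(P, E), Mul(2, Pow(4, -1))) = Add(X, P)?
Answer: Rational(-889, 4) ≈ -222.25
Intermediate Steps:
Function('C')(P, E) = Add(Rational(1, 2), P) (Function('C')(P, E) = Add(Rational(-1, 2), Add(1, P)) = Add(Rational(1, 2), P))
w = 4 (w = Pow(Add(Pow(4, Rational(1, 2)), -4), 2) = Pow(Add(2, -4), 2) = Pow(-2, 2) = 4)
Function('Y')(H) = Mul(8, Pow(Add(-3, Pow(Add(4, H), -1)), -1)) (Function('Y')(H) = Mul(8, Pow(Add(-3, Pow(Add(H, 4), -1)), -1)) = Mul(8, Pow(Add(-3, Pow(Add(4, H), -1)), -1)))
Add(Add(-219, Function('Y')(7)), Function('C')(-1, 16)) = Add(Add(-219, Mul(8, Pow(Add(11, Mul(3, 7)), -1), Add(-4, Mul(-1, 7)))), Add(Rational(1, 2), -1)) = Add(Add(-219, Mul(8, Pow(Add(11, 21), -1), Add(-4, -7))), Rational(-1, 2)) = Add(Add(-219, Mul(8, Pow(32, -1), -11)), Rational(-1, 2)) = Add(Add(-219, Mul(8, Rational(1, 32), -11)), Rational(-1, 2)) = Add(Add(-219, Rational(-11, 4)), Rational(-1, 2)) = Add(Rational(-887, 4), Rational(-1, 2)) = Rational(-889, 4)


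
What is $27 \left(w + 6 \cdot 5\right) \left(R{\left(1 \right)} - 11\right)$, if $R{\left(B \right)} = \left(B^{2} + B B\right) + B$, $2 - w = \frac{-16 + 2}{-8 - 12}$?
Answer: $- \frac{33804}{5} \approx -6760.8$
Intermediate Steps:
$w = \frac{13}{10}$ ($w = 2 - \frac{-16 + 2}{-8 - 12} = 2 - - \frac{14}{-20} = 2 - \left(-14\right) \left(- \frac{1}{20}\right) = 2 - \frac{7}{10} = \frac{13}{10} \approx 1.3$)
$R{\left(B \right)} = B + 2 B^{2}$ ($R{\left(B \right)} = \left(B^{2} + B^{2}\right) + B = 2 B^{2} + B = B + 2 B^{2}$)
$27 \left(w + 6 \cdot 5\right) \left(R{\left(1 \right)} - 11\right) = 27 \left(\frac{13}{10} + 6 \cdot 5\right) \left(1 \left(1 + 2 \cdot 1\right) - 11\right) = 27 \left(\frac{13}{10} + 30\right) \left(1 \left(1 + 2\right) - 11\right) = 27 \frac{313 \left(1 \cdot 3 - 11\right)}{10} = 27 \frac{313 \left(3 - 11\right)}{10} = 27 \cdot \frac{313}{10} \left(-8\right) = 27 \left(- \frac{1252}{5}\right) = - \frac{33804}{5}$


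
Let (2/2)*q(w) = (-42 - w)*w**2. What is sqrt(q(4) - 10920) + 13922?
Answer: 13922 + 2*I*sqrt(2914) ≈ 13922.0 + 107.96*I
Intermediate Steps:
q(w) = w**2*(-42 - w) (q(w) = (-42 - w)*w**2 = w**2*(-42 - w))
sqrt(q(4) - 10920) + 13922 = sqrt(4**2*(-42 - 1*4) - 10920) + 13922 = sqrt(16*(-42 - 4) - 10920) + 13922 = sqrt(16*(-46) - 10920) + 13922 = sqrt(-736 - 10920) + 13922 = sqrt(-11656) + 13922 = 2*I*sqrt(2914) + 13922 = 13922 + 2*I*sqrt(2914)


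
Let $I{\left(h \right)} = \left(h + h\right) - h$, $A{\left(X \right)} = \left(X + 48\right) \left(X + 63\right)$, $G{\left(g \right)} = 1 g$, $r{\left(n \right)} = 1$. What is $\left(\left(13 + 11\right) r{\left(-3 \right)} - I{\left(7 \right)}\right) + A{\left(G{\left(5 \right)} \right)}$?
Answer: $3621$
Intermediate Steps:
$G{\left(g \right)} = g$
$A{\left(X \right)} = \left(48 + X\right) \left(63 + X\right)$
$I{\left(h \right)} = h$ ($I{\left(h \right)} = 2 h - h = h$)
$\left(\left(13 + 11\right) r{\left(-3 \right)} - I{\left(7 \right)}\right) + A{\left(G{\left(5 \right)} \right)} = \left(\left(13 + 11\right) 1 - 7\right) + \left(3024 + 5^{2} + 111 \cdot 5\right) = \left(24 \cdot 1 - 7\right) + \left(3024 + 25 + 555\right) = \left(24 - 7\right) + 3604 = 17 + 3604 = 3621$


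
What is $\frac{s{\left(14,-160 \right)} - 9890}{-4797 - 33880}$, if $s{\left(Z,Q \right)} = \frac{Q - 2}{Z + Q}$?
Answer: $\frac{721889}{2823421} \approx 0.25568$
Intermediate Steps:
$s{\left(Z,Q \right)} = \frac{-2 + Q}{Q + Z}$
$\frac{s{\left(14,-160 \right)} - 9890}{-4797 - 33880} = \frac{\frac{-2 - 160}{-160 + 14} - 9890}{-4797 - 33880} = \frac{\frac{1}{-146} \left(-162\right) - 9890}{-4797 - 33880} = \frac{\left(- \frac{1}{146}\right) \left(-162\right) - 9890}{-38677} = \left(\frac{81}{73} - 9890\right) \left(- \frac{1}{38677}\right) = \left(- \frac{721889}{73}\right) \left(- \frac{1}{38677}\right) = \frac{721889}{2823421}$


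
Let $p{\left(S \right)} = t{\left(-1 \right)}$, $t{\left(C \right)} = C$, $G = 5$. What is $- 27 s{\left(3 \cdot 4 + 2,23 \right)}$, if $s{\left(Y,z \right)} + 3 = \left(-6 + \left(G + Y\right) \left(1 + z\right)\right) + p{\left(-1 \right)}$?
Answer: $-12042$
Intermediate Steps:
$p{\left(S \right)} = -1$
$s{\left(Y,z \right)} = -10 + \left(1 + z\right) \left(5 + Y\right)$ ($s{\left(Y,z \right)} = -3 + \left(\left(-6 + \left(5 + Y\right) \left(1 + z\right)\right) - 1\right) = -3 + \left(\left(-6 + \left(1 + z\right) \left(5 + Y\right)\right) - 1\right) = -3 + \left(-7 + \left(1 + z\right) \left(5 + Y\right)\right) = -10 + \left(1 + z\right) \left(5 + Y\right)$)
$- 27 s{\left(3 \cdot 4 + 2,23 \right)} = - 27 \left(-5 + \left(3 \cdot 4 + 2\right) + 5 \cdot 23 + \left(3 \cdot 4 + 2\right) 23\right) = - 27 \left(-5 + \left(12 + 2\right) + 115 + \left(12 + 2\right) 23\right) = - 27 \left(-5 + 14 + 115 + 14 \cdot 23\right) = - 27 \left(-5 + 14 + 115 + 322\right) = \left(-27\right) 446 = -12042$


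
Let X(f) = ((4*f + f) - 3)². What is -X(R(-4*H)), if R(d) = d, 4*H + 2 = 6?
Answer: -529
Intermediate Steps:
H = 1 (H = -½ + (¼)*6 = -½ + 3/2 = 1)
X(f) = (-3 + 5*f)² (X(f) = (5*f - 3)² = (-3 + 5*f)²)
-X(R(-4*H)) = -(-3 + 5*(-4*1))² = -(-3 + 5*(-4))² = -(-3 - 20)² = -1*(-23)² = -1*529 = -529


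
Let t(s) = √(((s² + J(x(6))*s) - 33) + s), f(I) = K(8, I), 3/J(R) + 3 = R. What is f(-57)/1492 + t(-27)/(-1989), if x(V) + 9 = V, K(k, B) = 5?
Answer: 5/1492 - √2730/3978 ≈ -0.0097834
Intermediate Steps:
x(V) = -9 + V
J(R) = 3/(-3 + R)
f(I) = 5
t(s) = √(-33 + s² + s/2) (t(s) = √(((s² + (3/(-3 + (-9 + 6)))*s) - 33) + s) = √(((s² + (3/(-3 - 3))*s) - 33) + s) = √(((s² + (3/(-6))*s) - 33) + s) = √(((s² + (3*(-⅙))*s) - 33) + s) = √(((s² - s/2) - 33) + s) = √((-33 + s² - s/2) + s) = √(-33 + s² + s/2))
f(-57)/1492 + t(-27)/(-1989) = 5/1492 + (√(-132 + 2*(-27) + 4*(-27)²)/2)/(-1989) = 5*(1/1492) + (√(-132 - 54 + 4*729)/2)*(-1/1989) = 5/1492 + (√(-132 - 54 + 2916)/2)*(-1/1989) = 5/1492 + (√2730/2)*(-1/1989) = 5/1492 - √2730/3978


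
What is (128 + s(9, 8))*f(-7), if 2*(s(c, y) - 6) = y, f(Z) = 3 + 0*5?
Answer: 414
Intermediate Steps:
f(Z) = 3 (f(Z) = 3 + 0 = 3)
s(c, y) = 6 + y/2
(128 + s(9, 8))*f(-7) = (128 + (6 + (1/2)*8))*3 = (128 + (6 + 4))*3 = (128 + 10)*3 = 138*3 = 414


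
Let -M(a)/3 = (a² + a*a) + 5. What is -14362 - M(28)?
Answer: -9643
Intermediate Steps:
M(a) = -15 - 6*a² (M(a) = -3*((a² + a*a) + 5) = -3*((a² + a²) + 5) = -3*(2*a² + 5) = -3*(5 + 2*a²) = -15 - 6*a²)
-14362 - M(28) = -14362 - (-15 - 6*28²) = -14362 - (-15 - 6*784) = -14362 - (-15 - 4704) = -14362 - 1*(-4719) = -14362 + 4719 = -9643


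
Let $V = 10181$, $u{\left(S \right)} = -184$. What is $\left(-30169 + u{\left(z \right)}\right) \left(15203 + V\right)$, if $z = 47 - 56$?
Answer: $-770480552$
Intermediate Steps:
$z = -9$ ($z = 47 - 56 = -9$)
$\left(-30169 + u{\left(z \right)}\right) \left(15203 + V\right) = \left(-30169 - 184\right) \left(15203 + 10181\right) = \left(-30353\right) 25384 = -770480552$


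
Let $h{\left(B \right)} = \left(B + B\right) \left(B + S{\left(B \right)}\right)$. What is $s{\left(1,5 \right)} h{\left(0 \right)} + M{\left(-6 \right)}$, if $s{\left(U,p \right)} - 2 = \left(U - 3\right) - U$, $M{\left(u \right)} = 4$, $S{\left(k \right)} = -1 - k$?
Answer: $4$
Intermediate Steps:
$s{\left(U,p \right)} = -1$ ($s{\left(U,p \right)} = 2 + \left(\left(U - 3\right) - U\right) = 2 + \left(\left(-3 + U\right) - U\right) = 2 - 3 = -1$)
$h{\left(B \right)} = - 2 B$ ($h{\left(B \right)} = \left(B + B\right) \left(B - \left(1 + B\right)\right) = 2 B \left(-1\right) = - 2 B$)
$s{\left(1,5 \right)} h{\left(0 \right)} + M{\left(-6 \right)} = - \left(-2\right) 0 + 4 = \left(-1\right) 0 + 4 = 0 + 4 = 4$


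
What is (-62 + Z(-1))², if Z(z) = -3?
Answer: 4225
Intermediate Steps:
(-62 + Z(-1))² = (-62 - 3)² = (-65)² = 4225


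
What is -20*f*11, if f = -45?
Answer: 9900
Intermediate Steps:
-20*f*11 = -20*(-45)*11 = 900*11 = 9900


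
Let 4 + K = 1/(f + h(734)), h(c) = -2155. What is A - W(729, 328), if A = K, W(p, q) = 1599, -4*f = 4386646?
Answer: -3522805701/2197633 ≈ -1603.0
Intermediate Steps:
f = -2193323/2 (f = -1/4*4386646 = -2193323/2 ≈ -1.0967e+6)
K = -8790534/2197633 (K = -4 + 1/(-2193323/2 - 2155) = -4 + 1/(-2197633/2) = -4 - 2/2197633 = -8790534/2197633 ≈ -4.0000)
A = -8790534/2197633 ≈ -4.0000
A - W(729, 328) = -8790534/2197633 - 1*1599 = -8790534/2197633 - 1599 = -3522805701/2197633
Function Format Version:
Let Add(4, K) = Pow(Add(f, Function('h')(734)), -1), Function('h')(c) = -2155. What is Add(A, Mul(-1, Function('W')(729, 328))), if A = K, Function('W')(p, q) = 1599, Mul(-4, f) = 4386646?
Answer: Rational(-3522805701, 2197633) ≈ -1603.0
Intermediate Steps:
f = Rational(-2193323, 2) (f = Mul(Rational(-1, 4), 4386646) = Rational(-2193323, 2) ≈ -1.0967e+6)
K = Rational(-8790534, 2197633) (K = Add(-4, Pow(Add(Rational(-2193323, 2), -2155), -1)) = Add(-4, Pow(Rational(-2197633, 2), -1)) = Add(-4, Rational(-2, 2197633)) = Rational(-8790534, 2197633) ≈ -4.0000)
A = Rational(-8790534, 2197633) ≈ -4.0000
Add(A, Mul(-1, Function('W')(729, 328))) = Add(Rational(-8790534, 2197633), Mul(-1, 1599)) = Add(Rational(-8790534, 2197633), -1599) = Rational(-3522805701, 2197633)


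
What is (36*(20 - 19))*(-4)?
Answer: -144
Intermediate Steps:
(36*(20 - 19))*(-4) = (36*1)*(-4) = 36*(-4) = -144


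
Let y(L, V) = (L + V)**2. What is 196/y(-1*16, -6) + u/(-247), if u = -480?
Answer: 70183/29887 ≈ 2.3483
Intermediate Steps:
196/y(-1*16, -6) + u/(-247) = 196/((-1*16 - 6)**2) - 480/(-247) = 196/((-16 - 6)**2) - 480*(-1/247) = 196/((-22)**2) + 480/247 = 196/484 + 480/247 = 196*(1/484) + 480/247 = 49/121 + 480/247 = 70183/29887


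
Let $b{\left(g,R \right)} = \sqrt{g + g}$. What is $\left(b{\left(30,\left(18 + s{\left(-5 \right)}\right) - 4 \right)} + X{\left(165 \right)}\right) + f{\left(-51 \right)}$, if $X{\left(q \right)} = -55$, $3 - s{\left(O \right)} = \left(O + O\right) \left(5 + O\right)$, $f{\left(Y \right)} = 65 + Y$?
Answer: $-41 + 2 \sqrt{15} \approx -33.254$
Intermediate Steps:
$s{\left(O \right)} = 3 - 2 O \left(5 + O\right)$ ($s{\left(O \right)} = 3 - \left(O + O\right) \left(5 + O\right) = 3 - 2 O \left(5 + O\right)$)
$b{\left(g,R \right)} = \sqrt{2} \sqrt{g}$ ($b{\left(g,R \right)} = \sqrt{2 g} = \sqrt{2} \sqrt{g}$)
$\left(b{\left(30,\left(18 + s{\left(-5 \right)}\right) - 4 \right)} + X{\left(165 \right)}\right) + f{\left(-51 \right)} = \left(\sqrt{2} \sqrt{30} - 55\right) + \left(65 - 51\right) = \left(2 \sqrt{15} - 55\right) + 14 = \left(-55 + 2 \sqrt{15}\right) + 14 = -41 + 2 \sqrt{15}$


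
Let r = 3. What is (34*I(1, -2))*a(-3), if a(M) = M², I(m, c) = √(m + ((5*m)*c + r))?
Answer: 306*I*√6 ≈ 749.54*I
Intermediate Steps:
I(m, c) = √(3 + m + 5*c*m) (I(m, c) = √(m + ((5*m)*c + 3)) = √(m + (5*c*m + 3)) = √(m + (3 + 5*c*m)) = √(3 + m + 5*c*m))
(34*I(1, -2))*a(-3) = (34*√(3 + 1 + 5*(-2)*1))*(-3)² = (34*√(3 + 1 - 10))*9 = (34*√(-6))*9 = (34*(I*√6))*9 = (34*I*√6)*9 = 306*I*√6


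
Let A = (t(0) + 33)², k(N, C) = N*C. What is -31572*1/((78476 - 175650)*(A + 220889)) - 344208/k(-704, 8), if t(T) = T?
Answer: 10546499231445/172563921376 ≈ 61.116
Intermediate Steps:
k(N, C) = C*N
A = 1089 (A = (0 + 33)² = 33² = 1089)
-31572*1/((78476 - 175650)*(A + 220889)) - 344208/k(-704, 8) = -31572*1/((1089 + 220889)*(78476 - 175650)) - 344208/(8*(-704)) = -31572/((-97174*221978)) - 344208/(-5632) = -31572/(-21570490172) - 344208*(-1/5632) = -31572*(-1/21570490172) + 21513/352 = 7893/5392622543 + 21513/352 = 10546499231445/172563921376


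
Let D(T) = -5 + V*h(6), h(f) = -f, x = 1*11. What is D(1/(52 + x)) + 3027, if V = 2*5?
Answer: 2962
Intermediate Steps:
x = 11
V = 10
D(T) = -65 (D(T) = -5 + 10*(-1*6) = -5 + 10*(-6) = -5 - 60 = -65)
D(1/(52 + x)) + 3027 = -65 + 3027 = 2962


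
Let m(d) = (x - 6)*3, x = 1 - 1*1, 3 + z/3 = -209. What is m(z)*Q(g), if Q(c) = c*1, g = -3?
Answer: 54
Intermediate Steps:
z = -636 (z = -9 + 3*(-209) = -9 - 627 = -636)
x = 0 (x = 1 - 1 = 0)
Q(c) = c
m(d) = -18 (m(d) = (0 - 6)*3 = -6*3 = -18)
m(z)*Q(g) = -18*(-3) = 54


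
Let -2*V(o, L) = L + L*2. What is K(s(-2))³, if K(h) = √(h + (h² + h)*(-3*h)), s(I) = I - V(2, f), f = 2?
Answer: -5*I*√5 ≈ -11.18*I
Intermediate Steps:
V(o, L) = -3*L/2 (V(o, L) = -(L + L*2)/2 = -(L + 2*L)/2 = -3*L/2)
s(I) = 3 + I (s(I) = I - (-3)*2/2 = I - 1*(-3) = I + 3 = 3 + I)
K(h) = √(h - 3*h*(h + h²)) (K(h) = √(h + (h + h²)*(-3*h)) = √(h - 3*h*(h + h²)))
K(s(-2))³ = (√((3 - 2)*(1 - 3*(3 - 2) - 3*(3 - 2)²)))³ = (√(1*(1 - 3*1 - 3*1²)))³ = (√(1*(1 - 3 - 3*1)))³ = (√(1*(1 - 3 - 3)))³ = (√(1*(-5)))³ = (√(-5))³ = (I*√5)³ = -5*I*√5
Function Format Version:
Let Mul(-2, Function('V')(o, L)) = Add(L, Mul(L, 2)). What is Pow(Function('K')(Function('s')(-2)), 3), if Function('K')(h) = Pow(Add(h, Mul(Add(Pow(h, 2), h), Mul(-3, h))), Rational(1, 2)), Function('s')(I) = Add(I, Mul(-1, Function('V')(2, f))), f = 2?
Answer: Mul(-5, I, Pow(5, Rational(1, 2))) ≈ Mul(-11.180, I)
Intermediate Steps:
Function('V')(o, L) = Mul(Rational(-3, 2), L) (Function('V')(o, L) = Mul(Rational(-1, 2), Add(L, Mul(L, 2))) = Mul(Rational(-1, 2), Add(L, Mul(2, L))) = Mul(Rational(-1, 2), Mul(3, L)) = Mul(Rational(-3, 2), L))
Function('s')(I) = Add(3, I) (Function('s')(I) = Add(I, Mul(-1, Mul(Rational(-3, 2), 2))) = Add(I, Mul(-1, -3)) = Add(I, 3) = Add(3, I))
Function('K')(h) = Pow(Add(h, Mul(-3, h, Add(h, Pow(h, 2)))), Rational(1, 2)) (Function('K')(h) = Pow(Add(h, Mul(Add(h, Pow(h, 2)), Mul(-3, h))), Rational(1, 2)) = Pow(Add(h, Mul(-3, h, Add(h, Pow(h, 2)))), Rational(1, 2)))
Pow(Function('K')(Function('s')(-2)), 3) = Pow(Pow(Mul(Add(3, -2), Add(1, Mul(-3, Add(3, -2)), Mul(-3, Pow(Add(3, -2), 2)))), Rational(1, 2)), 3) = Pow(Pow(Mul(1, Add(1, Mul(-3, 1), Mul(-3, Pow(1, 2)))), Rational(1, 2)), 3) = Pow(Pow(Mul(1, Add(1, -3, Mul(-3, 1))), Rational(1, 2)), 3) = Pow(Pow(Mul(1, Add(1, -3, -3)), Rational(1, 2)), 3) = Pow(Pow(Mul(1, -5), Rational(1, 2)), 3) = Pow(Pow(-5, Rational(1, 2)), 3) = Pow(Mul(I, Pow(5, Rational(1, 2))), 3) = Mul(-5, I, Pow(5, Rational(1, 2)))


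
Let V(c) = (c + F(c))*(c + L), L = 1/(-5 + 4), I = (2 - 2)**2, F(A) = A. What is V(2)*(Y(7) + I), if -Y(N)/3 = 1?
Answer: -12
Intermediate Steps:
I = 0 (I = 0**2 = 0)
L = -1 (L = 1/(-1) = -1)
Y(N) = -3 (Y(N) = -3*1 = -3)
V(c) = 2*c*(-1 + c) (V(c) = (c + c)*(c - 1) = (2*c)*(-1 + c) = 2*c*(-1 + c))
V(2)*(Y(7) + I) = (2*2*(-1 + 2))*(-3 + 0) = (2*2*1)*(-3) = 4*(-3) = -12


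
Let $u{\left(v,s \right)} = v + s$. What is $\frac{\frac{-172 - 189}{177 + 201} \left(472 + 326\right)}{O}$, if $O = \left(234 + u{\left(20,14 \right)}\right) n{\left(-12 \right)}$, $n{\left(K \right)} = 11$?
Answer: $- \frac{6859}{26532} \approx -0.25852$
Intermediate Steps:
$u{\left(v,s \right)} = s + v$
$O = 2948$ ($O = \left(234 + \left(14 + 20\right)\right) 11 = \left(234 + 34\right) 11 = 268 \cdot 11 = 2948$)
$\frac{\frac{-172 - 189}{177 + 201} \left(472 + 326\right)}{O} = \frac{\frac{-172 - 189}{177 + 201} \left(472 + 326\right)}{2948} = - \frac{361}{378} \cdot 798 \cdot \frac{1}{2948} = \left(-361\right) \frac{1}{378} \cdot 798 \cdot \frac{1}{2948} = \left(- \frac{361}{378}\right) 798 \cdot \frac{1}{2948} = \left(- \frac{6859}{9}\right) \frac{1}{2948} = - \frac{6859}{26532}$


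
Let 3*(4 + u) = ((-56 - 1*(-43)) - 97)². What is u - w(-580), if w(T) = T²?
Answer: -997112/3 ≈ -3.3237e+5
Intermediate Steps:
u = 12088/3 (u = -4 + ((-56 - 1*(-43)) - 97)²/3 = -4 + ((-56 + 43) - 97)²/3 = -4 + (-13 - 97)²/3 = -4 + (⅓)*(-110)² = -4 + (⅓)*12100 = -4 + 12100/3 = 12088/3 ≈ 4029.3)
u - w(-580) = 12088/3 - 1*(-580)² = 12088/3 - 1*336400 = 12088/3 - 336400 = -997112/3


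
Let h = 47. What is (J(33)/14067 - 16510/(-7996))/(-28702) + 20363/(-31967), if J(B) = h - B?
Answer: -32873599952672435/51601023796904244 ≈ -0.63707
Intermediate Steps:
J(B) = 47 - B
(J(33)/14067 - 16510/(-7996))/(-28702) + 20363/(-31967) = ((47 - 1*33)/14067 - 16510/(-7996))/(-28702) + 20363/(-31967) = ((47 - 33)*(1/14067) - 16510*(-1/7996))*(-1/28702) + 20363*(-1/31967) = (14*(1/14067) + 8255/3998)*(-1/28702) - 20363/31967 = (14/14067 + 8255/3998)*(-1/28702) - 20363/31967 = (116179057/56239866)*(-1/28702) - 20363/31967 = -116179057/1614196633932 - 20363/31967 = -32873599952672435/51601023796904244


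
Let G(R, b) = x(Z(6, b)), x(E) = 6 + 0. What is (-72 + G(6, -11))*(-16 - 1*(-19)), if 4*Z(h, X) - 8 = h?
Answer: -198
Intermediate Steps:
Z(h, X) = 2 + h/4
x(E) = 6
G(R, b) = 6
(-72 + G(6, -11))*(-16 - 1*(-19)) = (-72 + 6)*(-16 - 1*(-19)) = -66*(-16 + 19) = -66*3 = -198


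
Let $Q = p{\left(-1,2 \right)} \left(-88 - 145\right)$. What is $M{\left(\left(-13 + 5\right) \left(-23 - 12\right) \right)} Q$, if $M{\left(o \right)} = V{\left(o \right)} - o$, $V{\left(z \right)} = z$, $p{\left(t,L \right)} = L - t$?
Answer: $0$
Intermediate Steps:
$M{\left(o \right)} = 0$ ($M{\left(o \right)} = o - o = 0$)
$Q = -699$ ($Q = \left(2 - -1\right) \left(-88 - 145\right) = \left(2 + 1\right) \left(-88 - 145\right) = 3 \left(-233\right) = -699$)
$M{\left(\left(-13 + 5\right) \left(-23 - 12\right) \right)} Q = 0 \left(-699\right) = 0$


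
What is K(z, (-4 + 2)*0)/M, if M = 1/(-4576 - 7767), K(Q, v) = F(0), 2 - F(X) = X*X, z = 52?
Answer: -24686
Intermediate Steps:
F(X) = 2 - X**2 (F(X) = 2 - X*X = 2 - X**2)
K(Q, v) = 2 (K(Q, v) = 2 - 1*0**2 = 2 - 1*0 = 2 + 0 = 2)
M = -1/12343 (M = 1/(-12343) = -1/12343 ≈ -8.1018e-5)
K(z, (-4 + 2)*0)/M = 2/(-1/12343) = 2*(-12343) = -24686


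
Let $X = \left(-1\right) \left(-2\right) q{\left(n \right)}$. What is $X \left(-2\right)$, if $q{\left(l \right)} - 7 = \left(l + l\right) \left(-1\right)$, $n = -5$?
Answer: $-68$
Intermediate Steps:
$q{\left(l \right)} = 7 - 2 l$ ($q{\left(l \right)} = 7 + \left(l + l\right) \left(-1\right) = 7 + 2 l \left(-1\right) = 7 - 2 l$)
$X = 34$ ($X = \left(-1\right) \left(-2\right) \left(7 - -10\right) = 2 \left(7 + 10\right) = 2 \cdot 17 = 34$)
$X \left(-2\right) = 34 \left(-2\right) = -68$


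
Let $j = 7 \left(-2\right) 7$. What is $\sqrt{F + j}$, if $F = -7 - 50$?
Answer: $i \sqrt{155} \approx 12.45 i$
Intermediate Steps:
$F = -57$ ($F = -7 - 50 = -57$)
$j = -98$ ($j = \left(-14\right) 7 = -98$)
$\sqrt{F + j} = \sqrt{-57 - 98} = \sqrt{-155} = i \sqrt{155}$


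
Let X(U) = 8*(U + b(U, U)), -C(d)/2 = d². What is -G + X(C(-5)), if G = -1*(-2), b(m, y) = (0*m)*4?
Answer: -402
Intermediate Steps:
b(m, y) = 0 (b(m, y) = 0*4 = 0)
C(d) = -2*d²
X(U) = 8*U (X(U) = 8*(U + 0) = 8*U)
G = 2
-G + X(C(-5)) = -1*2 + 8*(-2*(-5)²) = -2 + 8*(-2*25) = -2 + 8*(-50) = -2 - 400 = -402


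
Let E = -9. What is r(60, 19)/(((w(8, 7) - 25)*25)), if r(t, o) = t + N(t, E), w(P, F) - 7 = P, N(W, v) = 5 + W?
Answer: -½ ≈ -0.50000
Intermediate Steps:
w(P, F) = 7 + P
r(t, o) = 5 + 2*t (r(t, o) = t + (5 + t) = 5 + 2*t)
r(60, 19)/(((w(8, 7) - 25)*25)) = (5 + 2*60)/((((7 + 8) - 25)*25)) = (5 + 120)/(((15 - 25)*25)) = 125/((-10*25)) = 125/(-250) = 125*(-1/250) = -½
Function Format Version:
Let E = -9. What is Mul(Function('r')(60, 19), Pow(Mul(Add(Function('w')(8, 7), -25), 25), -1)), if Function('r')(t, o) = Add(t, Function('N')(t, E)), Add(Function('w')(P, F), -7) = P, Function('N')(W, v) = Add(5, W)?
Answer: Rational(-1, 2) ≈ -0.50000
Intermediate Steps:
Function('w')(P, F) = Add(7, P)
Function('r')(t, o) = Add(5, Mul(2, t)) (Function('r')(t, o) = Add(t, Add(5, t)) = Add(5, Mul(2, t)))
Mul(Function('r')(60, 19), Pow(Mul(Add(Function('w')(8, 7), -25), 25), -1)) = Mul(Add(5, Mul(2, 60)), Pow(Mul(Add(Add(7, 8), -25), 25), -1)) = Mul(Add(5, 120), Pow(Mul(Add(15, -25), 25), -1)) = Mul(125, Pow(Mul(-10, 25), -1)) = Mul(125, Pow(-250, -1)) = Mul(125, Rational(-1, 250)) = Rational(-1, 2)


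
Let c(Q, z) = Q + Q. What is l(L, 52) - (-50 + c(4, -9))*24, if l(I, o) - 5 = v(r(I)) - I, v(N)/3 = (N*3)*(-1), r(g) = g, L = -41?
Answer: 1423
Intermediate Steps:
c(Q, z) = 2*Q
v(N) = -9*N (v(N) = 3*((N*3)*(-1)) = 3*((3*N)*(-1)) = 3*(-3*N) = -9*N)
l(I, o) = 5 - 10*I (l(I, o) = 5 + (-9*I - I) = 5 - 10*I)
l(L, 52) - (-50 + c(4, -9))*24 = (5 - 10*(-41)) - (-50 + 2*4)*24 = (5 + 410) - (-50 + 8)*24 = 415 - (-42)*24 = 415 - 1*(-1008) = 415 + 1008 = 1423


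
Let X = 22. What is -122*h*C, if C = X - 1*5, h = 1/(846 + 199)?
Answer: -2074/1045 ≈ -1.9847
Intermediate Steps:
h = 1/1045 ≈ 0.00095694
C = 17 (C = 22 - 1*5 = 22 - 5 = 17)
-122*h*C = -122*17/1045 = -2074/1045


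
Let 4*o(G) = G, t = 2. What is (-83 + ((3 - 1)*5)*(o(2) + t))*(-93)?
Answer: 5394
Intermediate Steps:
o(G) = G/4
(-83 + ((3 - 1)*5)*(o(2) + t))*(-93) = (-83 + ((3 - 1)*5)*((1/4)*2 + 2))*(-93) = (-83 + (2*5)*(1/2 + 2))*(-93) = (-83 + 10*(5/2))*(-93) = (-83 + 25)*(-93) = -58*(-93) = 5394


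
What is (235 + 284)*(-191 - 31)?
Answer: -115218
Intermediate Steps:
(235 + 284)*(-191 - 31) = 519*(-222) = -115218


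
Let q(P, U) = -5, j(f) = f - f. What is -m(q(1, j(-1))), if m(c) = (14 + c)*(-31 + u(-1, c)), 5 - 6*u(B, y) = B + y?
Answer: 525/2 ≈ 262.50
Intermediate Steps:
u(B, y) = ⅚ - B/6 - y/6 (u(B, y) = ⅚ - (B + y)/6 = ⅚ + (-B/6 - y/6) = ⅚ - B/6 - y/6)
j(f) = 0
m(c) = (-30 - c/6)*(14 + c) (m(c) = (14 + c)*(-31 + (⅚ - ⅙*(-1) - c/6)) = (14 + c)*(-31 + (⅚ + ⅙ - c/6)) = (14 + c)*(-31 + (1 - c/6)) = (14 + c)*(-30 - c/6) = (-30 - c/6)*(14 + c))
-m(q(1, j(-1))) = -(-420 - 97/3*(-5) - ⅙*(-5)²) = -(-420 + 485/3 - ⅙*25) = -(-420 + 485/3 - 25/6) = -1*(-525/2) = 525/2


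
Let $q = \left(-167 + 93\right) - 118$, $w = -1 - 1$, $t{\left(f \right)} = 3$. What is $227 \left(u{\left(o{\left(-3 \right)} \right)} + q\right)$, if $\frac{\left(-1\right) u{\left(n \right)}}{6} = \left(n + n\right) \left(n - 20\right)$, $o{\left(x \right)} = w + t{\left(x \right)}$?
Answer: $8172$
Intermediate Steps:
$w = -2$ ($w = -1 - 1 = -2$)
$o{\left(x \right)} = 1$ ($o{\left(x \right)} = -2 + 3 = 1$)
$q = -192$ ($q = -74 - 118 = -192$)
$u{\left(n \right)} = - 12 n \left(-20 + n\right)$ ($u{\left(n \right)} = - 6 \left(n + n\right) \left(n - 20\right) = - 6 \cdot 2 n \left(-20 + n\right) = - 12 n \left(-20 + n\right)$)
$227 \left(u{\left(o{\left(-3 \right)} \right)} + q\right) = 227 \left(12 \cdot 1 \left(20 - 1\right) - 192\right) = 227 \left(12 \cdot 1 \cdot 19 - 192\right) = 227 \left(228 - 192\right) = 227 \cdot 36 = 8172$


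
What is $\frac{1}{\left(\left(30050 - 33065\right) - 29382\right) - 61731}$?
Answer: $- \frac{1}{94128} \approx -1.0624 \cdot 10^{-5}$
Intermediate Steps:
$\frac{1}{\left(\left(30050 - 33065\right) - 29382\right) - 61731} = \frac{1}{\left(-3015 - 29382\right) - 61731} = \frac{1}{-32397 - 61731} = \frac{1}{-94128} = - \frac{1}{94128}$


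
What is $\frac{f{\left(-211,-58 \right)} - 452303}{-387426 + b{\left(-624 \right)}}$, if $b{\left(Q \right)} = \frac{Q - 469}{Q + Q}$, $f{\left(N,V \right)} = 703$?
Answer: $\frac{112719360}{96701311} \approx 1.1656$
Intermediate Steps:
$b{\left(Q \right)} = \frac{-469 + Q}{2 Q}$
$\frac{f{\left(-211,-58 \right)} - 452303}{-387426 + b{\left(-624 \right)}} = \frac{703 - 452303}{-387426 + \frac{-469 - 624}{2 \left(-624\right)}} = - \frac{451600}{-387426 + \frac{1}{2} \left(- \frac{1}{624}\right) \left(-1093\right)} = - \frac{451600}{-387426 + \frac{1093}{1248}} = - \frac{451600}{- \frac{483506555}{1248}} = \left(-451600\right) \left(- \frac{1248}{483506555}\right) = \frac{112719360}{96701311}$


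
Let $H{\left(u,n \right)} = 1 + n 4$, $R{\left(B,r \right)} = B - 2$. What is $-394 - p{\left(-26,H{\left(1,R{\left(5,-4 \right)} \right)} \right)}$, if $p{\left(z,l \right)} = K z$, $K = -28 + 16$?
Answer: $-706$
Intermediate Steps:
$K = -12$
$R{\left(B,r \right)} = -2 + B$
$H{\left(u,n \right)} = 1 + 4 n$
$p{\left(z,l \right)} = - 12 z$
$-394 - p{\left(-26,H{\left(1,R{\left(5,-4 \right)} \right)} \right)} = -394 - \left(-12\right) \left(-26\right) = -394 - 312 = -706$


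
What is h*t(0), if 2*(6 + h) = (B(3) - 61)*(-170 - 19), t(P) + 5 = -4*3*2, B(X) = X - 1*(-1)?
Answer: -312069/2 ≈ -1.5603e+5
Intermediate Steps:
B(X) = 1 + X (B(X) = X + 1 = 1 + X)
t(P) = -29 (t(P) = -5 - 4*3*2 = -5 - 12*2 = -5 - 24 = -29)
h = 10761/2 (h = -6 + (((1 + 3) - 61)*(-170 - 19))/2 = -6 + ((4 - 61)*(-189))/2 = -6 + (-57*(-189))/2 = -6 + (1/2)*10773 = -6 + 10773/2 = 10761/2 ≈ 5380.5)
h*t(0) = (10761/2)*(-29) = -312069/2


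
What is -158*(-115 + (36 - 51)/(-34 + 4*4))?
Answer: 54115/3 ≈ 18038.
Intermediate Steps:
-158*(-115 + (36 - 51)/(-34 + 4*4)) = -158*(-115 - 15/(-34 + 16)) = -158*(-115 - 15/(-18)) = -158*(-115 - 15*(-1/18)) = -158*(-115 + 5/6) = -158*(-685/6) = 54115/3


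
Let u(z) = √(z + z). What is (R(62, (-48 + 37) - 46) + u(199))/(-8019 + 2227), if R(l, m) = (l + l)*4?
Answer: -31/362 - √398/5792 ≈ -0.089080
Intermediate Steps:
u(z) = √2*√z (u(z) = √(2*z) = √2*√z)
R(l, m) = 8*l (R(l, m) = (2*l)*4 = 8*l)
(R(62, (-48 + 37) - 46) + u(199))/(-8019 + 2227) = (8*62 + √2*√199)/(-8019 + 2227) = (496 + √398)/(-5792) = (496 + √398)*(-1/5792) = -31/362 - √398/5792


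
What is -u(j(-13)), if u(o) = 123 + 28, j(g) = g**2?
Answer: -151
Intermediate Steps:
u(o) = 151
-u(j(-13)) = -1*151 = -151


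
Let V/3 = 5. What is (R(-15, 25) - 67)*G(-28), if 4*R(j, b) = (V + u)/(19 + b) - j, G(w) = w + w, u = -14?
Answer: 77917/22 ≈ 3541.7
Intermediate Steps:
V = 15 (V = 3*5 = 15)
G(w) = 2*w
R(j, b) = -j/4 + 1/(4*(19 + b)) (R(j, b) = ((15 - 14)/(19 + b) - j)/4 = (1/(19 + b) - j)/4 = -j/4 + 1/(4*(19 + b)))
(R(-15, 25) - 67)*G(-28) = ((1 - 19*(-15) - 1*25*(-15))/(4*(19 + 25)) - 67)*(2*(-28)) = ((¼)*(1 + 285 + 375)/44 - 67)*(-56) = ((¼)*(1/44)*661 - 67)*(-56) = (661/176 - 67)*(-56) = -11131/176*(-56) = 77917/22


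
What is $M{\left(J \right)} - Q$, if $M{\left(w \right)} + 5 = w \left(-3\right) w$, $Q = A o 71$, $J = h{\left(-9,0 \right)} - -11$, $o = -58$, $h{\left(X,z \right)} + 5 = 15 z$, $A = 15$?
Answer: $61657$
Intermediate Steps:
$h{\left(X,z \right)} = -5 + 15 z$
$J = 6$ ($J = \left(-5 + 15 \cdot 0\right) - -11 = \left(-5 + 0\right) + 11 = -5 + 11 = 6$)
$Q = -61770$ ($Q = 15 \left(-58\right) 71 = \left(-870\right) 71 = -61770$)
$M{\left(w \right)} = -5 - 3 w^{2}$ ($M{\left(w \right)} = -5 + w \left(-3\right) w = -5 + - 3 w w = -5 - 3 w^{2}$)
$M{\left(J \right)} - Q = \left(-5 - 3 \cdot 6^{2}\right) - -61770 = \left(-5 - 108\right) + 61770 = -113 + 61770 = 61657$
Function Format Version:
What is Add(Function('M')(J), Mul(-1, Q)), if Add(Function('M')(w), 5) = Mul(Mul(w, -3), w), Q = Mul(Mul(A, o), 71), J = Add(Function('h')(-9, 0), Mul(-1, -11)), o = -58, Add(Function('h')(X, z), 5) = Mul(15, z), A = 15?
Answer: 61657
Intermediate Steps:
Function('h')(X, z) = Add(-5, Mul(15, z))
J = 6 (J = Add(Add(-5, Mul(15, 0)), Mul(-1, -11)) = Add(Add(-5, 0), 11) = Add(-5, 11) = 6)
Q = -61770 (Q = Mul(Mul(15, -58), 71) = Mul(-870, 71) = -61770)
Function('M')(w) = Add(-5, Mul(-3, Pow(w, 2))) (Function('M')(w) = Add(-5, Mul(Mul(w, -3), w)) = Add(-5, Mul(Mul(-3, w), w)) = Add(-5, Mul(-3, Pow(w, 2))))
Add(Function('M')(J), Mul(-1, Q)) = Add(Add(-5, Mul(-3, Pow(6, 2))), Mul(-1, -61770)) = Add(Add(-5, Mul(-3, 36)), 61770) = Add(Add(-5, -108), 61770) = Add(-113, 61770) = 61657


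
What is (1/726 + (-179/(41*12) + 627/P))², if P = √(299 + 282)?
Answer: 1393542874431845/2059098292944 - 409963*√581/524062 ≈ 657.92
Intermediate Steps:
P = √581 ≈ 24.104
(1/726 + (-179/(41*12) + 627/P))² = (1/726 + (-179/(41*12) + 627/(√581)))² = (1/726 + (-179/492 + 627*(√581/581)))² = (1/726 + (-179*1/492 + 627*√581/581))² = (1/726 + (-179/492 + 627*√581/581))² = (-21577/59532 + 627*√581/581)²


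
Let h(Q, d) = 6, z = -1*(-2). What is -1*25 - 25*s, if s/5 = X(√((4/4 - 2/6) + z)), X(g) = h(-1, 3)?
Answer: -775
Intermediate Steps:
z = 2
X(g) = 6
s = 30 (s = 5*6 = 30)
-1*25 - 25*s = -1*25 - 25*30 = -25 - 750 = -775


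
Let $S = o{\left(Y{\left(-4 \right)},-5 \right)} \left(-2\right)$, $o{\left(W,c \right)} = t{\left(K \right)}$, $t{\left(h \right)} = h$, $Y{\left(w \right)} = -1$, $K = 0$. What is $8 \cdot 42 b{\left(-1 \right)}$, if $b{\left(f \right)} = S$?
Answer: $0$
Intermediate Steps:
$o{\left(W,c \right)} = 0$
$S = 0$ ($S = 0 \left(-2\right) = 0$)
$b{\left(f \right)} = 0$
$8 \cdot 42 b{\left(-1 \right)} = 8 \cdot 42 \cdot 0 = 336 \cdot 0 = 0$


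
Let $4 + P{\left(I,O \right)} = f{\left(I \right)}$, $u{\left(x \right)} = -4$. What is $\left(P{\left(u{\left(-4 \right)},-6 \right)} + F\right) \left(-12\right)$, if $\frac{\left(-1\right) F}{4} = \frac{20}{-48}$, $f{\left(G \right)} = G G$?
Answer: $-164$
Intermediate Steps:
$f{\left(G \right)} = G^{2}$
$P{\left(I,O \right)} = -4 + I^{2}$
$F = \frac{5}{3}$ ($F = - 4 \frac{20}{-48} = - 4 \cdot 20 \left(- \frac{1}{48}\right) = \left(-4\right) \left(- \frac{5}{12}\right) = \frac{5}{3} \approx 1.6667$)
$\left(P{\left(u{\left(-4 \right)},-6 \right)} + F\right) \left(-12\right) = \left(\left(-4 + \left(-4\right)^{2}\right) + \frac{5}{3}\right) \left(-12\right) = \left(\left(-4 + 16\right) + \frac{5}{3}\right) \left(-12\right) = \left(12 + \frac{5}{3}\right) \left(-12\right) = \frac{41}{3} \left(-12\right) = -164$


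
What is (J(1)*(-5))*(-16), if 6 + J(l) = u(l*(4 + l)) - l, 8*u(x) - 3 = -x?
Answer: -580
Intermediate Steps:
u(x) = 3/8 - x/8 (u(x) = 3/8 + (-x)/8 = 3/8 - x/8)
J(l) = -45/8 - l - l*(4 + l)/8 (J(l) = -6 + ((3/8 - l*(4 + l)/8) - l) = -6 + (3/8 - l - l*(4 + l)/8) = -45/8 - l - l*(4 + l)/8)
(J(1)*(-5))*(-16) = ((-45/8 - 3/2*1 - ⅛*1²)*(-5))*(-16) = ((-45/8 - 3/2 - ⅛*1)*(-5))*(-16) = ((-45/8 - 3/2 - ⅛)*(-5))*(-16) = -29/4*(-5)*(-16) = (145/4)*(-16) = -580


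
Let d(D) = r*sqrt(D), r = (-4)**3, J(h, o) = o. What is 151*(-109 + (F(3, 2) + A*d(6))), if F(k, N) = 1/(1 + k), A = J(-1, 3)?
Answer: -65685/4 - 28992*sqrt(6) ≈ -87437.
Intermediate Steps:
A = 3
r = -64
d(D) = -64*sqrt(D)
151*(-109 + (F(3, 2) + A*d(6))) = 151*(-109 + (1/(1 + 3) + 3*(-64*sqrt(6)))) = 151*(-109 + (1/4 - 192*sqrt(6))) = 151*(-435/4 - 192*sqrt(6)) = -65685/4 - 28992*sqrt(6)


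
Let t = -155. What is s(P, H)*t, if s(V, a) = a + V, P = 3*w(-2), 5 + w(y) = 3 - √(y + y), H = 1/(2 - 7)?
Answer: 961 + 930*I ≈ 961.0 + 930.0*I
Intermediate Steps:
H = -⅕ (H = 1/(-5) = -⅕ ≈ -0.20000)
w(y) = -2 - √2*√y (w(y) = -5 + (3 - √(y + y)) = -5 + (3 - √(2*y)) = -5 + (3 - √2*√y) = -2 - √2*√y)
P = -6 - 6*I (P = 3*(-2 - √2*√(-2)) = 3*(-2 - √2*I*√2) = 3*(-2 - 2*I) = -6 - 6*I ≈ -6.0 - 6.0*I)
s(V, a) = V + a
s(P, H)*t = ((-6 - 6*I) - ⅕)*(-155) = (-31/5 - 6*I)*(-155) = 961 + 930*I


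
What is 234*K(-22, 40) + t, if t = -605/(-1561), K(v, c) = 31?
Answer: 11324099/1561 ≈ 7254.4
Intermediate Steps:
t = 605/1561 (t = -605*(-1/1561) = 605/1561 ≈ 0.38757)
234*K(-22, 40) + t = 234*31 + 605/1561 = 7254 + 605/1561 = 11324099/1561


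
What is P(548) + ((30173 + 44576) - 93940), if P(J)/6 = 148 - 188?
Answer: -19431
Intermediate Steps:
P(J) = -240 (P(J) = 6*(148 - 188) = 6*(-40) = -240)
P(548) + ((30173 + 44576) - 93940) = -240 + ((30173 + 44576) - 93940) = -240 + (74749 - 93940) = -240 - 19191 = -19431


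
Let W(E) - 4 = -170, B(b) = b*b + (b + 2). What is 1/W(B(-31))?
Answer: -1/166 ≈ -0.0060241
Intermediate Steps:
B(b) = 2 + b + b² (B(b) = b² + (2 + b) = 2 + b + b²)
W(E) = -166 (W(E) = 4 - 170 = -166)
1/W(B(-31)) = 1/(-166) = -1/166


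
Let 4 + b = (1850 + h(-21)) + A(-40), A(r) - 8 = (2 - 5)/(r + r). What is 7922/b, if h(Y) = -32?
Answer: 633760/145763 ≈ 4.3479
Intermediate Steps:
A(r) = 8 - 3/(2*r) (A(r) = 8 + (2 - 5)/(r + r) = 8 - 3*1/(2*r) = 8 - 3/(2*r))
b = 145763/80 (b = -4 + ((1850 - 32) + (8 - 3/2/(-40))) = -4 + (1818 + (8 - 3/2*(-1/40))) = -4 + (1818 + (8 + 3/80)) = -4 + (1818 + 643/80) = -4 + 146083/80 = 145763/80 ≈ 1822.0)
7922/b = 7922/(145763/80) = 7922*(80/145763) = 633760/145763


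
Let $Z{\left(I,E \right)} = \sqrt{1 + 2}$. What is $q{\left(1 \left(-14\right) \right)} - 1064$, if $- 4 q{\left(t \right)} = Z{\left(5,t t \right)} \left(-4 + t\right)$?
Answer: $-1064 + \frac{9 \sqrt{3}}{2} \approx -1056.2$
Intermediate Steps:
$Z{\left(I,E \right)} = \sqrt{3}$
$q{\left(t \right)} = - \frac{\sqrt{3} \left(-4 + t\right)}{4}$
$q{\left(1 \left(-14\right) \right)} - 1064 = \frac{\sqrt{3} \left(4 - 1 \left(-14\right)\right)}{4} - 1064 = \frac{\sqrt{3} \left(4 - -14\right)}{4} - 1064 = \frac{\sqrt{3} \left(4 + 14\right)}{4} - 1064 = \frac{1}{4} \sqrt{3} \cdot 18 - 1064 = \frac{9 \sqrt{3}}{2} - 1064 = -1064 + \frac{9 \sqrt{3}}{2}$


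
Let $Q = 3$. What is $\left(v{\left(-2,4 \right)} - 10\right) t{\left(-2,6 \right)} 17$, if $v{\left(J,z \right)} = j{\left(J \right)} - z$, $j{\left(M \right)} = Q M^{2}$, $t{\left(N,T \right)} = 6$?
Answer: $-204$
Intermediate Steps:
$j{\left(M \right)} = 3 M^{2}$
$v{\left(J,z \right)} = - z + 3 J^{2}$ ($v{\left(J,z \right)} = 3 J^{2} - z = - z + 3 J^{2}$)
$\left(v{\left(-2,4 \right)} - 10\right) t{\left(-2,6 \right)} 17 = \left(\left(\left(-1\right) 4 + 3 \left(-2\right)^{2}\right) - 10\right) 6 \cdot 17 = \left(\left(-4 + 3 \cdot 4\right) - 10\right) 6 \cdot 17 = \left(\left(-4 + 12\right) - 10\right) 6 \cdot 17 = \left(8 - 10\right) 6 \cdot 17 = \left(-2\right) 6 \cdot 17 = \left(-12\right) 17 = -204$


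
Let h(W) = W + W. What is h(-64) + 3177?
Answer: 3049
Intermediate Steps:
h(W) = 2*W
h(-64) + 3177 = 2*(-64) + 3177 = -128 + 3177 = 3049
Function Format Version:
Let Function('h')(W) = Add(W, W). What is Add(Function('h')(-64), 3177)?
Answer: 3049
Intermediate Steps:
Function('h')(W) = Mul(2, W)
Add(Function('h')(-64), 3177) = Add(Mul(2, -64), 3177) = Add(-128, 3177) = 3049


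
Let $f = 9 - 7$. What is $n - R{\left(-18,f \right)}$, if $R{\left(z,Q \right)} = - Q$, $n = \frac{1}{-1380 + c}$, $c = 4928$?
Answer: $\frac{7097}{3548} \approx 2.0003$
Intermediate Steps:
$f = 2$
$n = \frac{1}{3548}$ ($n = \frac{1}{-1380 + 4928} = \frac{1}{3548} \approx 0.00028185$)
$n - R{\left(-18,f \right)} = \frac{1}{3548} - \left(-1\right) 2 = \frac{1}{3548} - -2 = \frac{1}{3548} + 2 = \frac{7097}{3548}$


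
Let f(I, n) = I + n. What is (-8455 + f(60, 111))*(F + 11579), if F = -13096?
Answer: 12566828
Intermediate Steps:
(-8455 + f(60, 111))*(F + 11579) = (-8455 + (60 + 111))*(-13096 + 11579) = (-8455 + 171)*(-1517) = -8284*(-1517) = 12566828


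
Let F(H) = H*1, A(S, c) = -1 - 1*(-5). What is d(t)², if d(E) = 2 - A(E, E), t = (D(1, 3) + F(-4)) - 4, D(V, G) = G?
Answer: 4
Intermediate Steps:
A(S, c) = 4 (A(S, c) = -1 + 5 = 4)
F(H) = H
t = -5 (t = (3 - 4) - 4 = -1 - 4 = -5)
d(E) = -2 (d(E) = 2 - 1*4 = 2 - 4 = -2)
d(t)² = (-2)² = 4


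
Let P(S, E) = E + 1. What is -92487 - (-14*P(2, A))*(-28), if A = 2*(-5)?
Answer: -88959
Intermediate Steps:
A = -10
P(S, E) = 1 + E
-92487 - (-14*P(2, A))*(-28) = -92487 - (-14*(1 - 10))*(-28) = -92487 - (-14*(-9))*(-28) = -92487 - 126*(-28) = -92487 - 1*(-3528) = -92487 + 3528 = -88959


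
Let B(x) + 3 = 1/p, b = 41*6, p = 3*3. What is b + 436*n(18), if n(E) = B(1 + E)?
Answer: -9122/9 ≈ -1013.6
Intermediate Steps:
p = 9
b = 246
B(x) = -26/9 (B(x) = -3 + 1/9 = -3 + ⅑ = -26/9)
n(E) = -26/9
b + 436*n(18) = 246 + 436*(-26/9) = 246 - 11336/9 = -9122/9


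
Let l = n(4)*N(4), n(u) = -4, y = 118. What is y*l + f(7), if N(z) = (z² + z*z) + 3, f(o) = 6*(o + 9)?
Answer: -16424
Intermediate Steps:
f(o) = 54 + 6*o (f(o) = 6*(9 + o) = 54 + 6*o)
N(z) = 3 + 2*z² (N(z) = (z² + z²) + 3 = 2*z² + 3 = 3 + 2*z²)
l = -140 (l = -4*(3 + 2*4²) = -4*(3 + 2*16) = -4*(3 + 32) = -4*35 = -140)
y*l + f(7) = 118*(-140) + (54 + 6*7) = -16520 + (54 + 42) = -16520 + 96 = -16424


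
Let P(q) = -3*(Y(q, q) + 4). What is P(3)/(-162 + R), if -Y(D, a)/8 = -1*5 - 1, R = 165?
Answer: -52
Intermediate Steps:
Y(D, a) = 48 (Y(D, a) = -8*(-1*5 - 1) = -8*(-5 - 1) = -8*(-6) = 48)
P(q) = -156 (P(q) = -3*(48 + 4) = -3*52 = -156)
P(3)/(-162 + R) = -156/(-162 + 165) = -156/3 = (⅓)*(-156) = -52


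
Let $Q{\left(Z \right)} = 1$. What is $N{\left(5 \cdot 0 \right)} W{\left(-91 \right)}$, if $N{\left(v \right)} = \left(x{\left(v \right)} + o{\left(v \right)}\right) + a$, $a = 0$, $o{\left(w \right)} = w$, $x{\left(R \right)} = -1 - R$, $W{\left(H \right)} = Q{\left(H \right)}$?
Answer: $-1$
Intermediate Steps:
$W{\left(H \right)} = 1$
$N{\left(v \right)} = -1$ ($N{\left(v \right)} = \left(\left(-1 - v\right) + v\right) + 0 = -1 + 0 = -1$)
$N{\left(5 \cdot 0 \right)} W{\left(-91 \right)} = \left(-1\right) 1 = -1$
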